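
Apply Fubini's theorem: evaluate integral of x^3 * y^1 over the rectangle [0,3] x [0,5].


By Fubini's theorem, the double integral factors as a product of single integrals:
Step 1: integral_0^3 x^3 dx = [x^4/4] from 0 to 3
     = 3^4/4 = 20.25
Step 2: integral_0^5 y^1 dy = [y^2/2] from 0 to 5
     = 5^2/2 = 12.5
Step 3: Double integral = 20.25 * 12.5 = 253.125


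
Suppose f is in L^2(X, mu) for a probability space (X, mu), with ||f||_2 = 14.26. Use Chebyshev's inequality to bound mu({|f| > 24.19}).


Chebyshev/Markov inequality: mu(|f| > eps) <= (||f||_p / eps)^p
Step 1: ||f||_2 / eps = 14.26 / 24.19 = 0.5895
Step 2: Raise to power p = 2:
  (0.5895)^2 = 0.34751
Step 3: Therefore mu(|f| > 24.19) <= 0.34751


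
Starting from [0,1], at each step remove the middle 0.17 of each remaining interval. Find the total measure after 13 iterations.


Step 1: At each step, fraction remaining = 1 - 0.17 = 0.83
Step 2: After 13 steps, measure = (0.83)^13
Result = 0.088719


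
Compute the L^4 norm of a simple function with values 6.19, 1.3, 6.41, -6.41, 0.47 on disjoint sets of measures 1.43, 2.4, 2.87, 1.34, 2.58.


Step 1: Compute |f_i|^4 for each value:
  |6.19|^4 = 1468.123519
  |1.3|^4 = 2.8561
  |6.41|^4 = 1688.231962
  |-6.41|^4 = 1688.231962
  |0.47|^4 = 0.048797
Step 2: Multiply by measures and sum:
  1468.123519 * 1.43 = 2099.416632
  2.8561 * 2.4 = 6.85464
  1688.231962 * 2.87 = 4845.22573
  1688.231962 * 1.34 = 2262.230829
  0.048797 * 2.58 = 0.125896
Sum = 2099.416632 + 6.85464 + 4845.22573 + 2262.230829 + 0.125896 = 9213.853727
Step 3: Take the p-th root:
||f||_4 = (9213.853727)^(1/4) = 9.797388


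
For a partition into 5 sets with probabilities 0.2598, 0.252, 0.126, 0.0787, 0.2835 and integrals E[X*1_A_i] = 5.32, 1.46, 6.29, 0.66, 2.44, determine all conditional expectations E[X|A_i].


For each cell A_i: E[X|A_i] = E[X*1_A_i] / P(A_i)
Step 1: E[X|A_1] = 5.32 / 0.2598 = 20.47729
Step 2: E[X|A_2] = 1.46 / 0.252 = 5.793651
Step 3: E[X|A_3] = 6.29 / 0.126 = 49.920635
Step 4: E[X|A_4] = 0.66 / 0.0787 = 8.386277
Step 5: E[X|A_5] = 2.44 / 0.2835 = 8.606702
Verification: E[X] = sum E[X*1_A_i] = 5.32 + 1.46 + 6.29 + 0.66 + 2.44 = 16.17


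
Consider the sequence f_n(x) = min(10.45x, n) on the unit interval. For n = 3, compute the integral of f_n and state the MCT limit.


f(x) = 10.45x on [0,1]; f_n(x) = min(10.45x, n). At n = 3:
Step 1: f(x) reaches 3 at x = 3/10.45 = 0.287081
Step 2: integral(f_3) = integral(10.45x, 0, 0.287081) + integral(3, 0.287081, 1)
       = 10.45*0.287081^2/2 + 3*(1 - 0.287081)
       = 0.430622 + 2.138756
       = 2.569378
Step 3: As n -> infinity, f_n increases to f, so by MCT integral(f_n) -> integral(f) = 10.45/2 = 5.225.
Convergence: integral(f_3) = 2.569378 -> 5.225 as n -> infinity


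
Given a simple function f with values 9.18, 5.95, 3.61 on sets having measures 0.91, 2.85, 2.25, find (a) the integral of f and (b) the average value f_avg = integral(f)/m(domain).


Step 1: Integral = sum(value_i * measure_i)
= 9.18*0.91 + 5.95*2.85 + 3.61*2.25
= 8.3538 + 16.9575 + 8.1225
= 33.4338
Step 2: Total measure of domain = 0.91 + 2.85 + 2.25 = 6.01
Step 3: Average value = 33.4338 / 6.01 = 5.563028


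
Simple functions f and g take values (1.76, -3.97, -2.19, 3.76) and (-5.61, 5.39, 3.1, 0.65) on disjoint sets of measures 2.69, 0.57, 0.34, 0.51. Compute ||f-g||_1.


Step 1: Compute differences f_i - g_i:
  1.76 - -5.61 = 7.37
  -3.97 - 5.39 = -9.36
  -2.19 - 3.1 = -5.29
  3.76 - 0.65 = 3.11
Step 2: Compute |diff|^1 * measure for each set:
  |7.37|^1 * 2.69 = 7.37 * 2.69 = 19.8253
  |-9.36|^1 * 0.57 = 9.36 * 0.57 = 5.3352
  |-5.29|^1 * 0.34 = 5.29 * 0.34 = 1.7986
  |3.11|^1 * 0.51 = 3.11 * 0.51 = 1.5861
Step 3: Sum = 28.5452
Step 4: ||f-g||_1 = (28.5452)^(1/1) = 28.5452


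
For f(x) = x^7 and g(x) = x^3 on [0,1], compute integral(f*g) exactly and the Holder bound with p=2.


Step 1: Exact integral of f*g = integral(x^10, 0, 1) = 1/11
     = 0.090909
Step 2: Holder bound with p=2, q=2:
  ||f||_p = (integral x^14 dx)^(1/2) = (1/15)^(1/2) = 0.258199
  ||g||_q = (integral x^6 dx)^(1/2) = (1/7)^(1/2) = 0.377964
Step 3: Holder bound = ||f||_p * ||g||_q = 0.258199 * 0.377964 = 0.09759
Verification: 0.090909 <= 0.09759 (Holder holds)


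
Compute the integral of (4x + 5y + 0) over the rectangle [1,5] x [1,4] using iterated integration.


By Fubini, integrate in x first, then y.
Step 1: Fix y, integrate over x in [1,5]:
  integral(4x + 5y + 0, x=1..5)
  = 4*(5^2 - 1^2)/2 + (5y + 0)*(5 - 1)
  = 48 + (5y + 0)*4
  = 48 + 20y + 0
  = 48 + 20y
Step 2: Integrate over y in [1,4]:
  integral(48 + 20y, y=1..4)
  = 48*3 + 20*(4^2 - 1^2)/2
  = 144 + 150
  = 294


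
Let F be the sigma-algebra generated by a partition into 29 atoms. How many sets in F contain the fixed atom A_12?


Each element of F is a union of some subset S of the 29 atoms.
The element contains A_12 iff A_12 is in S.
So we count subsets S of {A_1,...,A_29} with A_12 in S: choose freely among the other 28 atoms.
Count = 2^(29-1) = 2^28 = 268435456.


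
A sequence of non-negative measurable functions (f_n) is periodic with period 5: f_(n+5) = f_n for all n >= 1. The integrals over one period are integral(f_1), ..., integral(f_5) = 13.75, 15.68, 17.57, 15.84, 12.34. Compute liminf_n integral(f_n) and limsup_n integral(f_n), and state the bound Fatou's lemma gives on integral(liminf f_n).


The sequence (integral(f_n)) is periodic with period 5, repeating the values 13.75, 15.68, 17.57, 15.84, 12.34 indefinitely.
Step 1: For a periodic sequence, every tail (a_m, a_(m+1), ...) contains all 5 period values infinitely often.
Step 2: Hence inf of every tail = min of the period values = min(13.75, 15.68, 17.57, 15.84, 12.34) = 12.34.
        liminf_n integral(f_n) = sup over m of (inf of tail from m) = 12.34.
Step 3: Similarly sup of every tail = max of the period values = 17.57.
        limsup_n integral(f_n) = 17.57.
Step 4: Fatou's lemma: integral(liminf_n f_n) <= liminf_n integral(f_n) = 12.34.
        So the integral of the pointwise liminf is at most 12.34.


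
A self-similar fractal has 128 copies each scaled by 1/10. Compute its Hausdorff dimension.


For a self-similar set with N copies scaled by 1/r:
dim_H = log(N)/log(r) = log(128)/log(10)
= 4.85203/2.302585
= 2.10721


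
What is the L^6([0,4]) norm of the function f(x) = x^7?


Step 1: ||f||_6 = (integral_0^4 |x^7|^6 dx)^(1/6)
     = (integral_0^4 x^42 dx)^(1/6)
Step 2: integral_0^4 x^42 dx = [x^43/(43)] from 0 to 4 = 4^43/43
     = 77371252455336267181195264/43 = 1.799331e+24
Step 3: ||f||_6 = (1.799331e+24)^(1/6) = 11028.552847


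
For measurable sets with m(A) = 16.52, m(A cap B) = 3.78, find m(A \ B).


m(A \ B) = m(A) - m(A n B)
= 16.52 - 3.78
= 12.74


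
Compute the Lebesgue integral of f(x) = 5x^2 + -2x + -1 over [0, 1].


The Lebesgue integral of a Riemann-integrable function agrees with the Riemann integral.
Antiderivative F(x) = (5/3)x^3 + (-2/2)x^2 + -1x
F(1) = (5/3)*1^3 + (-2/2)*1^2 + -1*1
     = (5/3)*1 + (-2/2)*1 + -1*1
     = 1.666667 + -1 + -1
     = -0.333333
F(0) = 0.0
Integral = F(1) - F(0) = -0.333333 - 0.0 = -0.333333


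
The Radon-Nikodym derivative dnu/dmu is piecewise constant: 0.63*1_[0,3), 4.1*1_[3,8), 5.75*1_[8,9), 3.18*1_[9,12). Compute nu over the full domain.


Integrate each piece of the Radon-Nikodym derivative:
Step 1: integral_0^3 0.63 dx = 0.63*(3-0) = 0.63*3 = 1.89
Step 2: integral_3^8 4.1 dx = 4.1*(8-3) = 4.1*5 = 20.5
Step 3: integral_8^9 5.75 dx = 5.75*(9-8) = 5.75*1 = 5.75
Step 4: integral_9^12 3.18 dx = 3.18*(12-9) = 3.18*3 = 9.54
Total: 1.89 + 20.5 + 5.75 + 9.54 = 37.68


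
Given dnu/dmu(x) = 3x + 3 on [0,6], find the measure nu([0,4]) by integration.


nu(A) = integral_A (dnu/dmu) dmu = integral_0^4 (3x + 3) dx
Step 1: Antiderivative F(x) = (3/2)x^2 + 3x
Step 2: F(4) = (3/2)*4^2 + 3*4 = 24 + 12 = 36
Step 3: F(0) = (3/2)*0^2 + 3*0 = 0.0 + 0 = 0.0
Step 4: nu([0,4]) = F(4) - F(0) = 36 - 0.0 = 36


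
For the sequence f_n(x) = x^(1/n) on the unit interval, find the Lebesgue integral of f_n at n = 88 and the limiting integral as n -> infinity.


At n = 88: f_88(x) = x^(1/88).
Step 1: integral(x^(1/88), 0, 1) = [x^(1/88+1) / (1/88+1)] from 0 to 1
     = 1 / (1/88 + 1) = 1 / ((88+1)/88) = 88/(88+1)
     = 88/89 = 0.988764
Step 2: As n -> infinity, f_n(x) = x^(1/n) -> 1 for x in (0,1], and f_n is increasing in n.
By MCT, lim_n integral(f_n) = integral(lim_n f_n) = integral(1, 0, 1) = 1.
Step 3: Verify convergence: 88/89 = 0.988764 -> 1


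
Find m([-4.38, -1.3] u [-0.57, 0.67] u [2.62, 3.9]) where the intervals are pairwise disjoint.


For pairwise disjoint intervals, m(union) = sum of lengths.
= (-1.3 - -4.38) + (0.67 - -0.57) + (3.9 - 2.62)
= 3.08 + 1.24 + 1.28
= 5.6


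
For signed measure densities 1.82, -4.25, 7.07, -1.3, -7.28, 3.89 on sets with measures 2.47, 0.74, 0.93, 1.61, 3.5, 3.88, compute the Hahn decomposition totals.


Step 1: Compute signed measure on each set:
  Set 1: 1.82 * 2.47 = 4.4954
  Set 2: -4.25 * 0.74 = -3.145
  Set 3: 7.07 * 0.93 = 6.5751
  Set 4: -1.3 * 1.61 = -2.093
  Set 5: -7.28 * 3.5 = -25.48
  Set 6: 3.89 * 3.88 = 15.0932
Step 2: Total signed measure = (4.4954) + (-3.145) + (6.5751) + (-2.093) + (-25.48) + (15.0932)
     = -4.5543
Step 3: Positive part mu+(X) = sum of positive contributions = 26.1637
Step 4: Negative part mu-(X) = |sum of negative contributions| = 30.718


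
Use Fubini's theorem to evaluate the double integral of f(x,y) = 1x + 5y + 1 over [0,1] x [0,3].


By Fubini, integrate in x first, then y.
Step 1: Fix y, integrate over x in [0,1]:
  integral(1x + 5y + 1, x=0..1)
  = 1*(1^2 - 0^2)/2 + (5y + 1)*(1 - 0)
  = 0.5 + (5y + 1)*1
  = 0.5 + 5y + 1
  = 1.5 + 5y
Step 2: Integrate over y in [0,3]:
  integral(1.5 + 5y, y=0..3)
  = 1.5*3 + 5*(3^2 - 0^2)/2
  = 4.5 + 22.5
  = 27


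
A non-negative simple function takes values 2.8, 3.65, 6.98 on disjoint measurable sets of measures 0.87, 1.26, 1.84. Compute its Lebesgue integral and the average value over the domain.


Step 1: Integral = sum(value_i * measure_i)
= 2.8*0.87 + 3.65*1.26 + 6.98*1.84
= 2.436 + 4.599 + 12.8432
= 19.8782
Step 2: Total measure of domain = 0.87 + 1.26 + 1.84 = 3.97
Step 3: Average value = 19.8782 / 3.97 = 5.007103


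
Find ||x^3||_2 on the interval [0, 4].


Step 1: ||f||_2 = (integral_0^4 |x^3|^2 dx)^(1/2)
     = (integral_0^4 x^6 dx)^(1/2)
Step 2: integral_0^4 x^6 dx = [x^7/(7)] from 0 to 4 = 4^7/7
     = 16384/7 = 2340.571429
Step 3: ||f||_2 = (2340.571429)^(1/2) = 48.379453


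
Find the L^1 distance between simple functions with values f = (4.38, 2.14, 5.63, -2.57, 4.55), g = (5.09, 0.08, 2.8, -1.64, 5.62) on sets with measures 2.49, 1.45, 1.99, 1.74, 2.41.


Step 1: Compute differences f_i - g_i:
  4.38 - 5.09 = -0.71
  2.14 - 0.08 = 2.06
  5.63 - 2.8 = 2.83
  -2.57 - -1.64 = -0.93
  4.55 - 5.62 = -1.07
Step 2: Compute |diff|^1 * measure for each set:
  |-0.71|^1 * 2.49 = 0.71 * 2.49 = 1.7679
  |2.06|^1 * 1.45 = 2.06 * 1.45 = 2.987
  |2.83|^1 * 1.99 = 2.83 * 1.99 = 5.6317
  |-0.93|^1 * 1.74 = 0.93 * 1.74 = 1.6182
  |-1.07|^1 * 2.41 = 1.07 * 2.41 = 2.5787
Step 3: Sum = 14.5835
Step 4: ||f-g||_1 = (14.5835)^(1/1) = 14.5835


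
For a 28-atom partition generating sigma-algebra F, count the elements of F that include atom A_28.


Each element of F is a union of some subset S of the 28 atoms.
The element contains A_28 iff A_28 is in S.
So we count subsets S of {A_1,...,A_28} with A_28 in S: choose freely among the other 27 atoms.
Count = 2^(28-1) = 2^27 = 134217728.


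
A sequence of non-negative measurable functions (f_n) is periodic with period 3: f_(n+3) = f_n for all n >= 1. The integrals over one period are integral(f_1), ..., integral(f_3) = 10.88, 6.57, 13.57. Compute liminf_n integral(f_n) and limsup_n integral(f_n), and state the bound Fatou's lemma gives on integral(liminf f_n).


The sequence (integral(f_n)) is periodic with period 3, repeating the values 10.88, 6.57, 13.57 indefinitely.
Step 1: For a periodic sequence, every tail (a_m, a_(m+1), ...) contains all 3 period values infinitely often.
Step 2: Hence inf of every tail = min of the period values = min(10.88, 6.57, 13.57) = 6.57.
        liminf_n integral(f_n) = sup over m of (inf of tail from m) = 6.57.
Step 3: Similarly sup of every tail = max of the period values = 13.57.
        limsup_n integral(f_n) = 13.57.
Step 4: Fatou's lemma: integral(liminf_n f_n) <= liminf_n integral(f_n) = 6.57.
        So the integral of the pointwise liminf is at most 6.57.


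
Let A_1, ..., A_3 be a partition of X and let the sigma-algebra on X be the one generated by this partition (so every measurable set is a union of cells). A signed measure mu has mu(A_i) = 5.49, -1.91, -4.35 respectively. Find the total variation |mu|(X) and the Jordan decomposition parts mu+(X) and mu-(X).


Step 1: Every measurable set is a union of atoms (the cells / points), so a Hahn decomposition is
  obtained by grouping atoms by sign: P = union of atoms with mu > 0, N = union of the remaining atoms.
  Atoms in P (indices): 1;  atoms in N (indices): 2, 3
  Positive values: 5.49
  Negative values: -1.91, -4.35
Step 2: mu+(X) = mu(P) = sum of positive atom values = 5.49
Step 3: mu-(X) = -mu(N) = sum of |negative atom values| = 6.26
Step 4: |mu|(X) = mu+(X) + mu-(X) = 5.49 + 6.26 = 11.75


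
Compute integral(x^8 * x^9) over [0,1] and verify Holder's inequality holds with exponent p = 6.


Step 1: Exact integral of f*g = integral(x^17, 0, 1) = 1/18
     = 0.055556
Step 2: Holder bound with p=6, q=1.2:
  ||f||_p = (integral x^48 dx)^(1/6) = (1/49)^(1/6) = 0.522758
  ||g||_q = (integral x^10.8 dx)^(1/1.2) = (1/11.8)^(1/1.2) = 0.127869
Step 3: Holder bound = ||f||_p * ||g||_q = 0.522758 * 0.127869 = 0.066844
Verification: 0.055556 <= 0.066844 (Holder holds)


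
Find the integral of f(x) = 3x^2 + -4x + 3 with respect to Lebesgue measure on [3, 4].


The Lebesgue integral of a Riemann-integrable function agrees with the Riemann integral.
Antiderivative F(x) = (3/3)x^3 + (-4/2)x^2 + 3x
F(4) = (3/3)*4^3 + (-4/2)*4^2 + 3*4
     = (3/3)*64 + (-4/2)*16 + 3*4
     = 64 + -32 + 12
     = 44
F(3) = 18
Integral = F(4) - F(3) = 44 - 18 = 26


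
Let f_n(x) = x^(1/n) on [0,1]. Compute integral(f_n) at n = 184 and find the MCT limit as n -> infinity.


At n = 184: f_184(x) = x^(1/184).
Step 1: integral(x^(1/184), 0, 1) = [x^(1/184+1) / (1/184+1)] from 0 to 1
     = 1 / (1/184 + 1) = 1 / ((184+1)/184) = 184/(184+1)
     = 184/185 = 0.994595
Step 2: As n -> infinity, f_n(x) = x^(1/n) -> 1 for x in (0,1], and f_n is increasing in n.
By MCT, lim_n integral(f_n) = integral(lim_n f_n) = integral(1, 0, 1) = 1.
Step 3: Verify convergence: 184/185 = 0.994595 -> 1


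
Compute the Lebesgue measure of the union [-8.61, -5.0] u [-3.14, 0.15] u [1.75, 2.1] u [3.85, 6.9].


For pairwise disjoint intervals, m(union) = sum of lengths.
= (-5.0 - -8.61) + (0.15 - -3.14) + (2.1 - 1.75) + (6.9 - 3.85)
= 3.61 + 3.29 + 0.35 + 3.05
= 10.3


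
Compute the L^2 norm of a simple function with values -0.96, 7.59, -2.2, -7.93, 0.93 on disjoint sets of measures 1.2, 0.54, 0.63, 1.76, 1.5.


Step 1: Compute |f_i|^2 for each value:
  |-0.96|^2 = 0.9216
  |7.59|^2 = 57.6081
  |-2.2|^2 = 4.84
  |-7.93|^2 = 62.8849
  |0.93|^2 = 0.8649
Step 2: Multiply by measures and sum:
  0.9216 * 1.2 = 1.10592
  57.6081 * 0.54 = 31.108374
  4.84 * 0.63 = 3.0492
  62.8849 * 1.76 = 110.677424
  0.8649 * 1.5 = 1.29735
Sum = 1.10592 + 31.108374 + 3.0492 + 110.677424 + 1.29735 = 147.238268
Step 3: Take the p-th root:
||f||_2 = (147.238268)^(1/2) = 12.134178


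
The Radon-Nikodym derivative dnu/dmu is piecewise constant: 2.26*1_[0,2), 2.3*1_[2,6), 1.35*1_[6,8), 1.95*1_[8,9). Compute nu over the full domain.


Integrate each piece of the Radon-Nikodym derivative:
Step 1: integral_0^2 2.26 dx = 2.26*(2-0) = 2.26*2 = 4.52
Step 2: integral_2^6 2.3 dx = 2.3*(6-2) = 2.3*4 = 9.2
Step 3: integral_6^8 1.35 dx = 1.35*(8-6) = 1.35*2 = 2.7
Step 4: integral_8^9 1.95 dx = 1.95*(9-8) = 1.95*1 = 1.95
Total: 4.52 + 9.2 + 2.7 + 1.95 = 18.37


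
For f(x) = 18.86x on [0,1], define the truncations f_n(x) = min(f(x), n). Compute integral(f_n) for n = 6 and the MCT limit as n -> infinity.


f(x) = 18.86x on [0,1]; f_n(x) = min(18.86x, n). At n = 6:
Step 1: f(x) reaches 6 at x = 6/18.86 = 0.318134
Step 2: integral(f_6) = integral(18.86x, 0, 0.318134) + integral(6, 0.318134, 1)
       = 18.86*0.318134^2/2 + 6*(1 - 0.318134)
       = 0.954401 + 4.091198
       = 5.045599
Step 3: As n -> infinity, f_n increases to f, so by MCT integral(f_n) -> integral(f) = 18.86/2 = 9.43.
Convergence: integral(f_6) = 5.045599 -> 9.43 as n -> infinity


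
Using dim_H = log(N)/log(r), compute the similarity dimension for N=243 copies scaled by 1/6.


For a self-similar set with N copies scaled by 1/r:
dim_H = log(N)/log(r) = log(243)/log(6)
= 5.493061/1.791759
= 3.065736


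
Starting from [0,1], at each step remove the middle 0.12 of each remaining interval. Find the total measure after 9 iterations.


Step 1: At each step, fraction remaining = 1 - 0.12 = 0.88
Step 2: After 9 steps, measure = (0.88)^9
Result = 0.316478


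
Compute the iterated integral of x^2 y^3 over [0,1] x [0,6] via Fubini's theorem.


By Fubini's theorem, the double integral factors as a product of single integrals:
Step 1: integral_0^1 x^2 dx = [x^3/3] from 0 to 1
     = 1^3/3 = 0.333333
Step 2: integral_0^6 y^3 dy = [y^4/4] from 0 to 6
     = 6^4/4 = 324
Step 3: Double integral = 0.333333 * 324 = 108


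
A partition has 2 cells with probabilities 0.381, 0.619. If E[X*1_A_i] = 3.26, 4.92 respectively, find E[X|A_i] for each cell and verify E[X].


For each cell A_i: E[X|A_i] = E[X*1_A_i] / P(A_i)
Step 1: E[X|A_1] = 3.26 / 0.381 = 8.55643
Step 2: E[X|A_2] = 4.92 / 0.619 = 7.948304
Verification: E[X] = sum E[X*1_A_i] = 3.26 + 4.92 = 8.18


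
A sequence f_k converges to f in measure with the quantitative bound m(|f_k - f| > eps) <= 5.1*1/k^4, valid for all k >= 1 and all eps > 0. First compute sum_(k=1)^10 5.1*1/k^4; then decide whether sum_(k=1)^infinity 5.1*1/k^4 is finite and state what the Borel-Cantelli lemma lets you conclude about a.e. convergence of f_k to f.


Step 1: List the terms 5.1*1/k^4 for k = 1 to 10:
  k=1: 5.1
  k=2: 0.31875
  k=3: 0.062963
  k=4: 0.019922
  k=5: 0.00816
  k=6: 0.003935
  k=7: 0.002124
  k=8: 0.001245
  k=9: 7.773205e-04
  k=10: 5.100000e-04
Step 2: Partial sum = 5.1 + 0.31875 + 0.062963 + 0.019922 + 0.00816 + 0.003935 + 0.002124 + 0.001245 + 7.773205e-04 + 5.100000e-04
     = 5.518387
Step 3: The full series sum_(k>=1) 5.1*1/k^4 converges (p-series with p = 4 > 1; a constant multiple of a convergent series converges).
Step 4: Fix eps > 0. Since sum_k m(|f_k - f| > eps) < infinity, the Borel-Cantelli lemma gives
        m(limsup_k {|f_k - f| > eps}) = 0, i.e. for a.e. x, |f_k(x) - f(x)| <= eps for all large k.
        Applying this with eps = 1/j for j = 1, 2, ... and intersecting the countably many full-measure sets,
        for a.e. x we get limsup_k |f_k(x) - f(x)| <= 1/j for every j, hence f_k -> f almost everywhere.
Conclusion: series converges; Borel-Cantelli yields f_k -> f a.e.


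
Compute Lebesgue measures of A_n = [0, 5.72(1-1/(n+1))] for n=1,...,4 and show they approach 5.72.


By continuity of measure from below: if A_n increases to A, then m(A_n) -> m(A).
Here A = [0, 5.72], so m(A) = 5.72
Step 1: a_1 = 5.72*(1 - 1/2) = 2.86, m(A_1) = 2.86
Step 2: a_2 = 5.72*(1 - 1/3) = 3.8133, m(A_2) = 3.8133
Step 3: a_3 = 5.72*(1 - 1/4) = 4.29, m(A_3) = 4.29
Step 4: a_4 = 5.72*(1 - 1/5) = 4.576, m(A_4) = 4.576
Limit: m(A_n) -> m([0,5.72]) = 5.72


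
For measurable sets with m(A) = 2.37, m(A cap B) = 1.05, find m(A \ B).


m(A \ B) = m(A) - m(A n B)
= 2.37 - 1.05
= 1.32


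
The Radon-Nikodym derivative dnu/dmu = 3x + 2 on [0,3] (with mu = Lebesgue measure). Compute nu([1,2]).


nu(A) = integral_A (dnu/dmu) dmu = integral_1^2 (3x + 2) dx
Step 1: Antiderivative F(x) = (3/2)x^2 + 2x
Step 2: F(2) = (3/2)*2^2 + 2*2 = 6 + 4 = 10
Step 3: F(1) = (3/2)*1^2 + 2*1 = 1.5 + 2 = 3.5
Step 4: nu([1,2]) = F(2) - F(1) = 10 - 3.5 = 6.5


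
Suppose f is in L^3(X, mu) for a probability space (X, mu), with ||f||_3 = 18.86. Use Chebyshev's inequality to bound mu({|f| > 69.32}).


Chebyshev/Markov inequality: mu(|f| > eps) <= (||f||_p / eps)^p
Step 1: ||f||_3 / eps = 18.86 / 69.32 = 0.272072
Step 2: Raise to power p = 3:
  (0.272072)^3 = 0.02014
Step 3: Therefore mu(|f| > 69.32) <= 0.02014


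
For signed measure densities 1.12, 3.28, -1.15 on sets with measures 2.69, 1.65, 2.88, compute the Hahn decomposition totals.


Step 1: Compute signed measure on each set:
  Set 1: 1.12 * 2.69 = 3.0128
  Set 2: 3.28 * 1.65 = 5.412
  Set 3: -1.15 * 2.88 = -3.312
Step 2: Total signed measure = (3.0128) + (5.412) + (-3.312)
     = 5.1128
Step 3: Positive part mu+(X) = sum of positive contributions = 8.4248
Step 4: Negative part mu-(X) = |sum of negative contributions| = 3.312


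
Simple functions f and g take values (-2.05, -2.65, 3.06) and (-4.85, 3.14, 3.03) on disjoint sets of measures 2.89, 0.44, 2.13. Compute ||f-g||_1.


Step 1: Compute differences f_i - g_i:
  -2.05 - -4.85 = 2.8
  -2.65 - 3.14 = -5.79
  3.06 - 3.03 = 0.03
Step 2: Compute |diff|^1 * measure for each set:
  |2.8|^1 * 2.89 = 2.8 * 2.89 = 8.092
  |-5.79|^1 * 0.44 = 5.79 * 0.44 = 2.5476
  |0.03|^1 * 2.13 = 0.03 * 2.13 = 0.0639
Step 3: Sum = 10.7035
Step 4: ||f-g||_1 = (10.7035)^(1/1) = 10.7035


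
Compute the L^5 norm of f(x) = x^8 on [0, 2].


Step 1: ||f||_5 = (integral_0^2 |x^8|^5 dx)^(1/5)
     = (integral_0^2 x^40 dx)^(1/5)
Step 2: integral_0^2 x^40 dx = [x^41/(41)] from 0 to 2 = 2^41/41
     = 2199023255552/41 = 5.363471e+10
Step 3: ||f||_5 = (5.363471e+10)^(1/5) = 139.923027


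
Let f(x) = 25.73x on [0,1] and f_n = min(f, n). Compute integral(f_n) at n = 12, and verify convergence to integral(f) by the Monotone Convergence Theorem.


f(x) = 25.73x on [0,1]; f_n(x) = min(25.73x, n). At n = 12:
Step 1: f(x) reaches 12 at x = 12/25.73 = 0.466382
Step 2: integral(f_12) = integral(25.73x, 0, 0.466382) + integral(12, 0.466382, 1)
       = 25.73*0.466382^2/2 + 12*(1 - 0.466382)
       = 2.79829 + 6.40342
       = 9.20171
Step 3: As n -> infinity, f_n increases to f, so by MCT integral(f_n) -> integral(f) = 25.73/2 = 12.865.
Convergence: integral(f_12) = 9.20171 -> 12.865 as n -> infinity


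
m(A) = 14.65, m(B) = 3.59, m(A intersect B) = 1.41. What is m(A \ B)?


m(A \ B) = m(A) - m(A n B)
= 14.65 - 1.41
= 13.24


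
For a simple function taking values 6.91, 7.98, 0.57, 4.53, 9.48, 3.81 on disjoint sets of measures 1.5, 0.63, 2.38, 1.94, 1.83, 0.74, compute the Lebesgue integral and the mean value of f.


Step 1: Integral = sum(value_i * measure_i)
= 6.91*1.5 + 7.98*0.63 + 0.57*2.38 + 4.53*1.94 + 9.48*1.83 + 3.81*0.74
= 10.365 + 5.0274 + 1.3566 + 8.7882 + 17.3484 + 2.8194
= 45.705
Step 2: Total measure of domain = 1.5 + 0.63 + 2.38 + 1.94 + 1.83 + 0.74 = 9.02
Step 3: Average value = 45.705 / 9.02 = 5.067073


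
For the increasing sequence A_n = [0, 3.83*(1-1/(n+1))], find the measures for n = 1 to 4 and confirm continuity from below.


By continuity of measure from below: if A_n increases to A, then m(A_n) -> m(A).
Here A = [0, 3.83], so m(A) = 3.83
Step 1: a_1 = 3.83*(1 - 1/2) = 1.915, m(A_1) = 1.915
Step 2: a_2 = 3.83*(1 - 1/3) = 2.5533, m(A_2) = 2.5533
Step 3: a_3 = 3.83*(1 - 1/4) = 2.8725, m(A_3) = 2.8725
Step 4: a_4 = 3.83*(1 - 1/5) = 3.064, m(A_4) = 3.064
Limit: m(A_n) -> m([0,3.83]) = 3.83


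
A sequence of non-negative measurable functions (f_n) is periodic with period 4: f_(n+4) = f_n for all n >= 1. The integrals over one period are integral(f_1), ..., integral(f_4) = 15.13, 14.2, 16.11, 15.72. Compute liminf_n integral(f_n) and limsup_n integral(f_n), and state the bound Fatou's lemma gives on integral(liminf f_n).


The sequence (integral(f_n)) is periodic with period 4, repeating the values 15.13, 14.2, 16.11, 15.72 indefinitely.
Step 1: For a periodic sequence, every tail (a_m, a_(m+1), ...) contains all 4 period values infinitely often.
Step 2: Hence inf of every tail = min of the period values = min(15.13, 14.2, 16.11, 15.72) = 14.2.
        liminf_n integral(f_n) = sup over m of (inf of tail from m) = 14.2.
Step 3: Similarly sup of every tail = max of the period values = 16.11.
        limsup_n integral(f_n) = 16.11.
Step 4: Fatou's lemma: integral(liminf_n f_n) <= liminf_n integral(f_n) = 14.2.
        So the integral of the pointwise liminf is at most 14.2.


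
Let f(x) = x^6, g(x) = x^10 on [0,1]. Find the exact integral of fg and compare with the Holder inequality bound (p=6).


Step 1: Exact integral of f*g = integral(x^16, 0, 1) = 1/17
     = 0.058824
Step 2: Holder bound with p=6, q=1.2:
  ||f||_p = (integral x^36 dx)^(1/6) = (1/37)^(1/6) = 0.547814
  ||g||_q = (integral x^12 dx)^(1/1.2) = (1/13)^(1/1.2) = 0.117954
Step 3: Holder bound = ||f||_p * ||g||_q = 0.547814 * 0.117954 = 0.064617
Verification: 0.058824 <= 0.064617 (Holder holds)


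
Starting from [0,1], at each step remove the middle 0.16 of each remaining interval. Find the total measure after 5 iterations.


Step 1: At each step, fraction remaining = 1 - 0.16 = 0.84
Step 2: After 5 steps, measure = (0.84)^5
Step 3: Computing the power step by step:
  After step 1: 0.84
  After step 2: 0.7056
  After step 3: 0.592704
  After step 4: 0.497871
  After step 5: 0.418212
Result = 0.418212


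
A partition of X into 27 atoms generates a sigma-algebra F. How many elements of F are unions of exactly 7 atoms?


Each element of F is a union of some subset of the 27 atoms.
Elements that are unions of exactly 7 atoms correspond to 7-element subsets of the 27 atoms.
Count = C(27, 7) = 27! / (7! * 20!) = 888030.


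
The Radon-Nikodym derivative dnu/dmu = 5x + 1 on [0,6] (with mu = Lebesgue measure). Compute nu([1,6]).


nu(A) = integral_A (dnu/dmu) dmu = integral_1^6 (5x + 1) dx
Step 1: Antiderivative F(x) = (5/2)x^2 + 1x
Step 2: F(6) = (5/2)*6^2 + 1*6 = 90 + 6 = 96
Step 3: F(1) = (5/2)*1^2 + 1*1 = 2.5 + 1 = 3.5
Step 4: nu([1,6]) = F(6) - F(1) = 96 - 3.5 = 92.5


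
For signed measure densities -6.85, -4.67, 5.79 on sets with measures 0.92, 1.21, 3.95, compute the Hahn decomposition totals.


Step 1: Compute signed measure on each set:
  Set 1: -6.85 * 0.92 = -6.302
  Set 2: -4.67 * 1.21 = -5.6507
  Set 3: 5.79 * 3.95 = 22.8705
Step 2: Total signed measure = (-6.302) + (-5.6507) + (22.8705)
     = 10.9178
Step 3: Positive part mu+(X) = sum of positive contributions = 22.8705
Step 4: Negative part mu-(X) = |sum of negative contributions| = 11.9527


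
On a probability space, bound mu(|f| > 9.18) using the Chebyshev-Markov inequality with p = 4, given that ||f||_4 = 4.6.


Chebyshev/Markov inequality: mu(|f| > eps) <= (||f||_p / eps)^p
Step 1: ||f||_4 / eps = 4.6 / 9.18 = 0.501089
Step 2: Raise to power p = 4:
  (0.501089)^4 = 0.063046
Step 3: Therefore mu(|f| > 9.18) <= 0.063046


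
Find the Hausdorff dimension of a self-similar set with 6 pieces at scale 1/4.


For a self-similar set with N copies scaled by 1/r:
dim_H = log(N)/log(r) = log(6)/log(4)
= 1.791759/1.386294
= 1.292481


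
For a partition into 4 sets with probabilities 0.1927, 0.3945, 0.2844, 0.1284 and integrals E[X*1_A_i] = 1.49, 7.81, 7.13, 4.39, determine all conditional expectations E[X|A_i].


For each cell A_i: E[X|A_i] = E[X*1_A_i] / P(A_i)
Step 1: E[X|A_1] = 1.49 / 0.1927 = 7.732226
Step 2: E[X|A_2] = 7.81 / 0.3945 = 19.797212
Step 3: E[X|A_3] = 7.13 / 0.2844 = 25.070323
Step 4: E[X|A_4] = 4.39 / 0.1284 = 34.190031
Verification: E[X] = sum E[X*1_A_i] = 1.49 + 7.81 + 7.13 + 4.39 = 20.82


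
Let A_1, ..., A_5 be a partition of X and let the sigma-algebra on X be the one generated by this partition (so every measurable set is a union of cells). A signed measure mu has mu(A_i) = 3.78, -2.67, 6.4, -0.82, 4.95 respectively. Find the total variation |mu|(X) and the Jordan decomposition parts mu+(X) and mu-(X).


Step 1: Every measurable set is a union of atoms (the cells / points), so a Hahn decomposition is
  obtained by grouping atoms by sign: P = union of atoms with mu > 0, N = union of the remaining atoms.
  Atoms in P (indices): 1, 3, 5;  atoms in N (indices): 2, 4
  Positive values: 3.78, 6.4, 4.95
  Negative values: -2.67, -0.82
Step 2: mu+(X) = mu(P) = sum of positive atom values = 15.13
Step 3: mu-(X) = -mu(N) = sum of |negative atom values| = 3.49
Step 4: |mu|(X) = mu+(X) + mu-(X) = 15.13 + 3.49 = 18.62


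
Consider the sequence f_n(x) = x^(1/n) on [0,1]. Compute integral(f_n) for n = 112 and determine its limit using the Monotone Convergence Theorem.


At n = 112: f_112(x) = x^(1/112).
Step 1: integral(x^(1/112), 0, 1) = [x^(1/112+1) / (1/112+1)] from 0 to 1
     = 1 / (1/112 + 1) = 1 / ((112+1)/112) = 112/(112+1)
     = 112/113 = 0.99115
Step 2: As n -> infinity, f_n(x) = x^(1/n) -> 1 for x in (0,1], and f_n is increasing in n.
By MCT, lim_n integral(f_n) = integral(lim_n f_n) = integral(1, 0, 1) = 1.
Step 3: Verify convergence: 112/113 = 0.99115 -> 1


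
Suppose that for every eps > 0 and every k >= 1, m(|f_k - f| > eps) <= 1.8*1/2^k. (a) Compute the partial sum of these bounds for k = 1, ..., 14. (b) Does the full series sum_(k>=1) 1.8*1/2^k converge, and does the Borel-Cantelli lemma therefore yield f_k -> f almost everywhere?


Step 1: List the terms 1.8*1/2^k for k = 1 to 14:
  k=1: 0.9
  k=2: 0.45
  k=3: 0.225
  k=4: 0.1125
  k=5: 0.05625
  k=6: 0.028125
  k=7: 0.014063
  k=8: 0.007031
  k=9: 0.003516
  k=10: 0.001758
  k=11: 8.789063e-04
  k=12: 4.394531e-04
  k=13: 2.197266e-04
  k=14: 1.098633e-04
Step 2: Partial sum = 0.9 + 0.45 + 0.225 + 0.1125 + 0.05625 + 0.028125 + 0.014063 + 0.007031 + 0.003516 + 0.001758 + 8.789063e-04 + 4.394531e-04 + 2.197266e-04 + 1.098633e-04
     = 1.79989
Step 3: The full series sum_(k>=1) 1.8*1/2^k converges (geometric series with ratio 1/2 < 1; a constant multiple of a convergent series converges).
Step 4: Fix eps > 0. Since sum_k m(|f_k - f| > eps) < infinity, the Borel-Cantelli lemma gives
        m(limsup_k {|f_k - f| > eps}) = 0, i.e. for a.e. x, |f_k(x) - f(x)| <= eps for all large k.
        Applying this with eps = 1/j for j = 1, 2, ... and intersecting the countably many full-measure sets,
        for a.e. x we get limsup_k |f_k(x) - f(x)| <= 1/j for every j, hence f_k -> f almost everywhere.
Conclusion: series converges; Borel-Cantelli yields f_k -> f a.e.


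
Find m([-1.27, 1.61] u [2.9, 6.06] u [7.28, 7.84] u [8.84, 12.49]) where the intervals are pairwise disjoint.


For pairwise disjoint intervals, m(union) = sum of lengths.
= (1.61 - -1.27) + (6.06 - 2.9) + (7.84 - 7.28) + (12.49 - 8.84)
= 2.88 + 3.16 + 0.56 + 3.65
= 10.25


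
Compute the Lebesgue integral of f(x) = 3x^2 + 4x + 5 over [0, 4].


The Lebesgue integral of a Riemann-integrable function agrees with the Riemann integral.
Antiderivative F(x) = (3/3)x^3 + (4/2)x^2 + 5x
F(4) = (3/3)*4^3 + (4/2)*4^2 + 5*4
     = (3/3)*64 + (4/2)*16 + 5*4
     = 64 + 32 + 20
     = 116
F(0) = 0.0
Integral = F(4) - F(0) = 116 - 0.0 = 116


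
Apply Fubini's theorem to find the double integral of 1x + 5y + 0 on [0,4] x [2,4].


By Fubini, integrate in x first, then y.
Step 1: Fix y, integrate over x in [0,4]:
  integral(1x + 5y + 0, x=0..4)
  = 1*(4^2 - 0^2)/2 + (5y + 0)*(4 - 0)
  = 8 + (5y + 0)*4
  = 8 + 20y + 0
  = 8 + 20y
Step 2: Integrate over y in [2,4]:
  integral(8 + 20y, y=2..4)
  = 8*2 + 20*(4^2 - 2^2)/2
  = 16 + 120
  = 136


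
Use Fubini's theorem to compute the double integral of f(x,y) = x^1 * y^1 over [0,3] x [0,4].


By Fubini's theorem, the double integral factors as a product of single integrals:
Step 1: integral_0^3 x^1 dx = [x^2/2] from 0 to 3
     = 3^2/2 = 4.5
Step 2: integral_0^4 y^1 dy = [y^2/2] from 0 to 4
     = 4^2/2 = 8
Step 3: Double integral = 4.5 * 8 = 36


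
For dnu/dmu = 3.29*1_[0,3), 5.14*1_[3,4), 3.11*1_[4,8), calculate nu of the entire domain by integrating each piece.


Integrate each piece of the Radon-Nikodym derivative:
Step 1: integral_0^3 3.29 dx = 3.29*(3-0) = 3.29*3 = 9.87
Step 2: integral_3^4 5.14 dx = 5.14*(4-3) = 5.14*1 = 5.14
Step 3: integral_4^8 3.11 dx = 3.11*(8-4) = 3.11*4 = 12.44
Total: 9.87 + 5.14 + 12.44 = 27.45


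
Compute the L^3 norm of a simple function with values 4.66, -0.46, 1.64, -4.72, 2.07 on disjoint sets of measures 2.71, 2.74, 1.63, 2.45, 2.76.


Step 1: Compute |f_i|^3 for each value:
  |4.66|^3 = 101.194696
  |-0.46|^3 = 0.097336
  |1.64|^3 = 4.410944
  |-4.72|^3 = 105.154048
  |2.07|^3 = 8.869743
Step 2: Multiply by measures and sum:
  101.194696 * 2.71 = 274.237626
  0.097336 * 2.74 = 0.266701
  4.410944 * 1.63 = 7.189839
  105.154048 * 2.45 = 257.627418
  8.869743 * 2.76 = 24.480491
Sum = 274.237626 + 0.266701 + 7.189839 + 257.627418 + 24.480491 = 563.802074
Step 3: Take the p-th root:
||f||_3 = (563.802074)^(1/3) = 8.261183


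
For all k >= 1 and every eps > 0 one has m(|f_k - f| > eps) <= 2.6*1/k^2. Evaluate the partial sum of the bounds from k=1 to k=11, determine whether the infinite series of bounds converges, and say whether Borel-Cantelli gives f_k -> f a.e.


Step 1: List the terms 2.6*1/k^2 for k = 1 to 11:
  k=1: 2.6
  k=2: 0.65
  k=3: 0.288889
  k=4: 0.1625
  k=5: 0.104
  k=6: 0.072222
  k=7: 0.053061
  k=8: 0.040625
  k=9: 0.032099
  k=10: 0.026
  k=11: 0.021488
Step 2: Partial sum = 2.6 + 0.65 + 0.288889 + 0.1625 + 0.104 + 0.072222 + 0.053061 + 0.040625 + 0.032099 + 0.026 + 0.021488
     = 4.050884
Step 3: The full series sum_(k>=1) 2.6*1/k^2 converges (p-series with p = 2 > 1; a constant multiple of a convergent series converges).
Step 4: Fix eps > 0. Since sum_k m(|f_k - f| > eps) < infinity, the Borel-Cantelli lemma gives
        m(limsup_k {|f_k - f| > eps}) = 0, i.e. for a.e. x, |f_k(x) - f(x)| <= eps for all large k.
        Applying this with eps = 1/j for j = 1, 2, ... and intersecting the countably many full-measure sets,
        for a.e. x we get limsup_k |f_k(x) - f(x)| <= 1/j for every j, hence f_k -> f almost everywhere.
Conclusion: series converges; Borel-Cantelli yields f_k -> f a.e.


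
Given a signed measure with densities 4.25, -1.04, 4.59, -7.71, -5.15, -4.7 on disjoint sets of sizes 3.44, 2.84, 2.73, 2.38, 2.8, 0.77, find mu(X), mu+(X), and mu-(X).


Step 1: Compute signed measure on each set:
  Set 1: 4.25 * 3.44 = 14.62
  Set 2: -1.04 * 2.84 = -2.9536
  Set 3: 4.59 * 2.73 = 12.5307
  Set 4: -7.71 * 2.38 = -18.3498
  Set 5: -5.15 * 2.8 = -14.42
  Set 6: -4.7 * 0.77 = -3.619
Step 2: Total signed measure = (14.62) + (-2.9536) + (12.5307) + (-18.3498) + (-14.42) + (-3.619)
     = -12.1917
Step 3: Positive part mu+(X) = sum of positive contributions = 27.1507
Step 4: Negative part mu-(X) = |sum of negative contributions| = 39.3424


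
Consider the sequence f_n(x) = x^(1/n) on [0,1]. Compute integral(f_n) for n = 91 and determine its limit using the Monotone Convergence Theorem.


At n = 91: f_91(x) = x^(1/91).
Step 1: integral(x^(1/91), 0, 1) = [x^(1/91+1) / (1/91+1)] from 0 to 1
     = 1 / (1/91 + 1) = 1 / ((91+1)/91) = 91/(91+1)
     = 91/92 = 0.98913
Step 2: As n -> infinity, f_n(x) = x^(1/n) -> 1 for x in (0,1], and f_n is increasing in n.
By MCT, lim_n integral(f_n) = integral(lim_n f_n) = integral(1, 0, 1) = 1.
Step 3: Verify convergence: 91/92 = 0.98913 -> 1


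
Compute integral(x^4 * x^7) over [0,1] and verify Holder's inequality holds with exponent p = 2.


Step 1: Exact integral of f*g = integral(x^11, 0, 1) = 1/12
     = 0.083333
Step 2: Holder bound with p=2, q=2:
  ||f||_p = (integral x^8 dx)^(1/2) = (1/9)^(1/2) = 0.333333
  ||g||_q = (integral x^14 dx)^(1/2) = (1/15)^(1/2) = 0.258199
Step 3: Holder bound = ||f||_p * ||g||_q = 0.333333 * 0.258199 = 0.086066
Verification: 0.083333 <= 0.086066 (Holder holds)


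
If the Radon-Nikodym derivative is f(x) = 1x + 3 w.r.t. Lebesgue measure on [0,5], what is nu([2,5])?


nu(A) = integral_A (dnu/dmu) dmu = integral_2^5 (1x + 3) dx
Step 1: Antiderivative F(x) = (1/2)x^2 + 3x
Step 2: F(5) = (1/2)*5^2 + 3*5 = 12.5 + 15 = 27.5
Step 3: F(2) = (1/2)*2^2 + 3*2 = 2 + 6 = 8
Step 4: nu([2,5]) = F(5) - F(2) = 27.5 - 8 = 19.5


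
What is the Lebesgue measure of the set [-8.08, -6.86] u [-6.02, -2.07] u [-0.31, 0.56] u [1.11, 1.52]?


For pairwise disjoint intervals, m(union) = sum of lengths.
= (-6.86 - -8.08) + (-2.07 - -6.02) + (0.56 - -0.31) + (1.52 - 1.11)
= 1.22 + 3.95 + 0.87 + 0.41
= 6.45


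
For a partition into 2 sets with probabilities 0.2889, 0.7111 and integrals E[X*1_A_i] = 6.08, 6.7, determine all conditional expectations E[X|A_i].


For each cell A_i: E[X|A_i] = E[X*1_A_i] / P(A_i)
Step 1: E[X|A_1] = 6.08 / 0.2889 = 21.045344
Step 2: E[X|A_2] = 6.7 / 0.7111 = 9.422022
Verification: E[X] = sum E[X*1_A_i] = 6.08 + 6.7 = 12.78


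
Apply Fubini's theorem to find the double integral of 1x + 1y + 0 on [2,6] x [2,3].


By Fubini, integrate in x first, then y.
Step 1: Fix y, integrate over x in [2,6]:
  integral(1x + 1y + 0, x=2..6)
  = 1*(6^2 - 2^2)/2 + (1y + 0)*(6 - 2)
  = 16 + (1y + 0)*4
  = 16 + 4y + 0
  = 16 + 4y
Step 2: Integrate over y in [2,3]:
  integral(16 + 4y, y=2..3)
  = 16*1 + 4*(3^2 - 2^2)/2
  = 16 + 10
  = 26


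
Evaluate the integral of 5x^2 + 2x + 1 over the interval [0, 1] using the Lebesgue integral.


The Lebesgue integral of a Riemann-integrable function agrees with the Riemann integral.
Antiderivative F(x) = (5/3)x^3 + (2/2)x^2 + 1x
F(1) = (5/3)*1^3 + (2/2)*1^2 + 1*1
     = (5/3)*1 + (2/2)*1 + 1*1
     = 1.666667 + 1 + 1
     = 3.666667
F(0) = 0.0
Integral = F(1) - F(0) = 3.666667 - 0.0 = 3.666667


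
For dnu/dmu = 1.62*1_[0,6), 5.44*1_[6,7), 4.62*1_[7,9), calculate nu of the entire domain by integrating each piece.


Integrate each piece of the Radon-Nikodym derivative:
Step 1: integral_0^6 1.62 dx = 1.62*(6-0) = 1.62*6 = 9.72
Step 2: integral_6^7 5.44 dx = 5.44*(7-6) = 5.44*1 = 5.44
Step 3: integral_7^9 4.62 dx = 4.62*(9-7) = 4.62*2 = 9.24
Total: 9.72 + 5.44 + 9.24 = 24.4


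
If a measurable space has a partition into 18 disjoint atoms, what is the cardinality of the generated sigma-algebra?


Each element of the sigma-algebra is a union of some subset of the 18 atoms.
The number of such subsets is 2^18 = 262144.


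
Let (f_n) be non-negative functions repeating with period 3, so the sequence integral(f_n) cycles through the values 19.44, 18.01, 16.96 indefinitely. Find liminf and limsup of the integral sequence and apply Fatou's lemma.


The sequence (integral(f_n)) is periodic with period 3, repeating the values 19.44, 18.01, 16.96 indefinitely.
Step 1: For a periodic sequence, every tail (a_m, a_(m+1), ...) contains all 3 period values infinitely often.
Step 2: Hence inf of every tail = min of the period values = min(19.44, 18.01, 16.96) = 16.96.
        liminf_n integral(f_n) = sup over m of (inf of tail from m) = 16.96.
Step 3: Similarly sup of every tail = max of the period values = 19.44.
        limsup_n integral(f_n) = 19.44.
Step 4: Fatou's lemma: integral(liminf_n f_n) <= liminf_n integral(f_n) = 16.96.
        So the integral of the pointwise liminf is at most 16.96.


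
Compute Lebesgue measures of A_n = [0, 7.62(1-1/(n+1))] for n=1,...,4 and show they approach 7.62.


By continuity of measure from below: if A_n increases to A, then m(A_n) -> m(A).
Here A = [0, 7.62], so m(A) = 7.62
Step 1: a_1 = 7.62*(1 - 1/2) = 3.81, m(A_1) = 3.81
Step 2: a_2 = 7.62*(1 - 1/3) = 5.08, m(A_2) = 5.08
Step 3: a_3 = 7.62*(1 - 1/4) = 5.715, m(A_3) = 5.715
Step 4: a_4 = 7.62*(1 - 1/5) = 6.096, m(A_4) = 6.096
Limit: m(A_n) -> m([0,7.62]) = 7.62


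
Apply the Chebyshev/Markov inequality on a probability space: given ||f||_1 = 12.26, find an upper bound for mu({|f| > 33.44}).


Chebyshev/Markov inequality: mu(|f| > eps) <= (||f||_p / eps)^p
Step 1: ||f||_1 / eps = 12.26 / 33.44 = 0.366627
Step 2: Raise to power p = 1:
  (0.366627)^1 = 0.366627
Step 3: Therefore mu(|f| > 33.44) <= 0.366627


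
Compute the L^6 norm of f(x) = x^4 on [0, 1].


Step 1: ||f||_6 = (integral_0^1 |x^4|^6 dx)^(1/6)
     = (integral_0^1 x^24 dx)^(1/6)
Step 2: integral_0^1 x^24 dx = [x^25/(25)] from 0 to 1 = 1^25/25
     = 1/25 = 0.04
Step 3: ||f||_6 = (0.04)^(1/6) = 0.584804
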